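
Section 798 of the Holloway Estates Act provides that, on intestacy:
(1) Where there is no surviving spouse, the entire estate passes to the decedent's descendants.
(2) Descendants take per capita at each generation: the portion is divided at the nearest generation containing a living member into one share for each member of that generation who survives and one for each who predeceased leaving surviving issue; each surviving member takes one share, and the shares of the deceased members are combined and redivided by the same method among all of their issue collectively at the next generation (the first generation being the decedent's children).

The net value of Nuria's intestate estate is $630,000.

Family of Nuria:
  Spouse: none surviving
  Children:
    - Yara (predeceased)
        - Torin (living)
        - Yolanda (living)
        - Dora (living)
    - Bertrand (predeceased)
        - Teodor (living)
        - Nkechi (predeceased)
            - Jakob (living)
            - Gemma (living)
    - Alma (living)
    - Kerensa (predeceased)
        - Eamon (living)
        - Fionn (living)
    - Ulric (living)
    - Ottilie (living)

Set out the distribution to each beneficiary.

Torin: $45,000; Yolanda: $45,000; Dora: $45,000; Teodor: $45,000; Jakob: $22,500; Gemma: $22,500; Alma: $105,000; Eamon: $45,000; Fionn: $45,000; Ulric: $105,000; Ottilie: $105,000

The entire $630,000 passes to the descendants.
That amount ($630,000) is divided at the children's generation into 6 shares of $105,000. Alma, Ulric, and Ottilie each take $105,000. The 3 shares of the deceased (Yara, Bertrand, and Kerensa) are combined into a pool of $315,000.
That pool ($315,000) is divided at the grandchildren's generation into 7 shares of $45,000. Torin, Yolanda, Dora, Teodor, Eamon, and Fionn each take $45,000. The remaining share for the deceased Nkechi ($45,000) is carried to the next generation.
That pool ($45,000) is divided at the great-grandchildren's generation equally among Jakob and Gemma: $22,500 each.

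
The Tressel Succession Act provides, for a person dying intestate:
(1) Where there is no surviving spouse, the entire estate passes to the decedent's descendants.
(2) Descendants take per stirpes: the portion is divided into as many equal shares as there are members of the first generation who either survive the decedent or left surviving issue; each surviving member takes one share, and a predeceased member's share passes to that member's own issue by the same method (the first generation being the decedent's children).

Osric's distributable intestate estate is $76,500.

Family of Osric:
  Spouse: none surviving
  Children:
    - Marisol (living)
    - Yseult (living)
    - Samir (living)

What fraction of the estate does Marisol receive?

Marisol receives 1/3 of the estate.

The entire $76,500 passes to the descendants.
That amount ($76,500) is divided into 3 shares of $25,500: Marisol, Yseult, and Samir each take $25,500.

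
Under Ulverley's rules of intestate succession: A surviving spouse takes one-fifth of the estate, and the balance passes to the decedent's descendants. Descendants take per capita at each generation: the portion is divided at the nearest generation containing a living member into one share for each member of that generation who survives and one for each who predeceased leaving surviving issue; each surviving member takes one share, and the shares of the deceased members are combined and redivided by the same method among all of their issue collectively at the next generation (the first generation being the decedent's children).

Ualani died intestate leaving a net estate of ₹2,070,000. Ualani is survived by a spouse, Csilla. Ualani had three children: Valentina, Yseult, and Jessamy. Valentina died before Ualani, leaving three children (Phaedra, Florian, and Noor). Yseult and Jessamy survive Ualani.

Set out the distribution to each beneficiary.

Csilla takes one-fifth of ₹2,070,000 = ₹414,000. The remaining ₹1,656,000 passes to the descendants.
The descendants' portion (₹1,656,000) is divided at the children's generation into 3 shares of ₹552,000. Yseult and Jessamy each take ₹552,000. The remaining share for the deceased Valentina (₹552,000) is carried to the next generation.
That pool (₹552,000) is divided at the grandchildren's generation equally among Phaedra, Florian, and Noor: ₹184,000 each.

Csilla: ₹414,000; Phaedra: ₹184,000; Florian: ₹184,000; Noor: ₹184,000; Yseult: ₹552,000; Jessamy: ₹552,000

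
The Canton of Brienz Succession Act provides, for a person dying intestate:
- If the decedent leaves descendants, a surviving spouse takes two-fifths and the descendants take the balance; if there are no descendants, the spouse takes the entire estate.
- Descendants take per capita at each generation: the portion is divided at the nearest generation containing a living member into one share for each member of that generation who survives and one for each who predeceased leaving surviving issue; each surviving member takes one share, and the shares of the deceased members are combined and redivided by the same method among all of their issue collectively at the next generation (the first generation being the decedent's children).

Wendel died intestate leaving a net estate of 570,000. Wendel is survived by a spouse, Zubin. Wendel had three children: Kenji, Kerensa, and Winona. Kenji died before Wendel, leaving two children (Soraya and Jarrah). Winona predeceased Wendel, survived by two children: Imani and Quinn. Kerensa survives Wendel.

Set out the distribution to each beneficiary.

Zubin takes two-fifths of 570,000 = 228,000. The remaining 342,000 passes to the descendants.
The descendants' portion (342,000) is divided at the children's generation into 3 shares of 114,000. Kerensa takes 114,000. The 2 shares of the deceased (Kenji and Winona) are combined into a pool of 228,000.
That pool (228,000) is divided at the grandchildren's generation equally among Soraya, Jarrah, Imani, and Quinn: 57,000 each.

Zubin: 228,000; Soraya: 57,000; Jarrah: 57,000; Kerensa: 114,000; Imani: 57,000; Quinn: 57,000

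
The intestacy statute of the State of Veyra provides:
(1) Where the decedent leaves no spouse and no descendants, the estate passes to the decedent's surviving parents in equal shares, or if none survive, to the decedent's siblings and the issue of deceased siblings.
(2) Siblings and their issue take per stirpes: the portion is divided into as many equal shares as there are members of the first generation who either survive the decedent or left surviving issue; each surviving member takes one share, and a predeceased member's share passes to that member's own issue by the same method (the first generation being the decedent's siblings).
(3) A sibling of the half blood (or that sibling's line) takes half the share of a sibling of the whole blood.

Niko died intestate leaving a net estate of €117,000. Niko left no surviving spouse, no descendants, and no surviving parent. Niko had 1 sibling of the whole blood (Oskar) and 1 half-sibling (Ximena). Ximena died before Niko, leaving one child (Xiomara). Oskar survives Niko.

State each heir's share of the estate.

Xiomara: €39,000; Oskar: €78,000

The entire €117,000 passes to the siblings and their issue.
Counting each half-blood sibling's line as half a unit, there are 3/2 units in €117,000, so one unit is €78,000. Whole-blood lines (Oskar) take €78,000 each; half-blood lines (Ximena) take €39,000 each.
Ximena's share (€39,000) passes entirely to Xiomara.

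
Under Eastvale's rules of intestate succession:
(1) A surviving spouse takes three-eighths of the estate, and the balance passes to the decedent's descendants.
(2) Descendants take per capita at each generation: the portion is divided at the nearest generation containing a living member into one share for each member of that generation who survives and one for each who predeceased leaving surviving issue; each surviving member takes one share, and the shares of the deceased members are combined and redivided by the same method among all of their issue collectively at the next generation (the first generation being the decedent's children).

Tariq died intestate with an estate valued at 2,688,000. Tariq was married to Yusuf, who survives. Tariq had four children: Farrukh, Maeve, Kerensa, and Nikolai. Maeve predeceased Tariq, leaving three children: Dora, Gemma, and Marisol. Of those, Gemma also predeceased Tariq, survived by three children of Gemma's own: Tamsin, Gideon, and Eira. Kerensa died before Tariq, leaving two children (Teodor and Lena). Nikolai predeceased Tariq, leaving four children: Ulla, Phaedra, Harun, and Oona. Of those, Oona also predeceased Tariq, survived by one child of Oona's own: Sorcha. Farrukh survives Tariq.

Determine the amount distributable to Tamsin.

Yusuf takes three-eighths of 2,688,000 = 1,008,000. The remaining 1,680,000 passes to the descendants.
The descendants' portion (1,680,000) is divided at the children's generation into 4 shares of 420,000. Farrukh takes 420,000. The 3 shares of the deceased (Maeve, Kerensa, and Nikolai) are combined into a pool of 1,260,000.
That pool (1,260,000) is divided at the grandchildren's generation into 9 shares of 140,000. Dora, Marisol, Teodor, Lena, Ulla, Phaedra, and Harun each take 140,000. The 2 shares of the deceased (Gemma and Oona) are combined into a pool of 280,000.
That pool (280,000) is divided at the great-grandchildren's generation equally among Tamsin, Gideon, Eira, and Sorcha: 70,000 each.

Tamsin receives 70,000.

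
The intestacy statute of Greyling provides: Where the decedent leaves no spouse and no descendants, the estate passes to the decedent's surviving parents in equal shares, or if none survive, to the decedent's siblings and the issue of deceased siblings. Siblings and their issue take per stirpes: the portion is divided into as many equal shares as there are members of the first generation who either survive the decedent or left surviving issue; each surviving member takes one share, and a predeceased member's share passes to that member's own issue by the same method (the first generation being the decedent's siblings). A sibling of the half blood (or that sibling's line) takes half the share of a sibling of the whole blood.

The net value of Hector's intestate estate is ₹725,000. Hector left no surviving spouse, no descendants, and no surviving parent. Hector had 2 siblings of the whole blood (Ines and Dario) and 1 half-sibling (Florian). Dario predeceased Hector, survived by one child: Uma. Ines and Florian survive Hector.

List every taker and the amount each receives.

The entire ₹725,000 passes to the siblings and their issue.
Counting each half-blood sibling's line as half a unit, there are 5/2 units in ₹725,000, so one unit is ₹290,000. Whole-blood lines (Ines and Dario) take ₹290,000 each; half-blood lines (Florian) take ₹145,000 each.
Dario's share (₹290,000) passes entirely to Uma.

Ines: ₹290,000; Florian: ₹145,000; Uma: ₹290,000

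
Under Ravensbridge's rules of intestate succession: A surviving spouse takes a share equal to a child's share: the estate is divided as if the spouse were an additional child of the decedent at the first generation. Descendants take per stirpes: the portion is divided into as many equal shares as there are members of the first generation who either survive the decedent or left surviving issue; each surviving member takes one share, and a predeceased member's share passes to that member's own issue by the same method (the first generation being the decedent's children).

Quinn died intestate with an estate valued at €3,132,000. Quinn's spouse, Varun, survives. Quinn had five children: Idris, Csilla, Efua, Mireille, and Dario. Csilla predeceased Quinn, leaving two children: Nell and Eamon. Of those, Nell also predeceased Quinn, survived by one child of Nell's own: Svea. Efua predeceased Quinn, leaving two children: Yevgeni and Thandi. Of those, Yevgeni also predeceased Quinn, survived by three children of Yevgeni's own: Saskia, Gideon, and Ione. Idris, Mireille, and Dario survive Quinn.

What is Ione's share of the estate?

Ione receives €87,000.

The spouse counts as an additional share at the children's level, so there are 6 primary shares of €522,000. Varun takes one such share (€522,000).
The children's combined portion (€2,610,000) is divided into 5 shares of €522,000: Idris, Mireille, and Dario each take €522,000; Csilla's €522,000 share passes to Csilla's issue; Efua's €522,000 share passes to Efua's issue.
Csilla's share (€522,000) is divided into 2 shares of €261,000: Eamon takes €261,000; Nell's €261,000 share passes to Nell's issue.
Nell's share (€261,000) passes entirely to Svea.
Efua's share (€522,000) is divided into 2 shares of €261,000: Thandi takes €261,000; Yevgeni's €261,000 share passes to Yevgeni's issue.
Yevgeni's share (€261,000) is divided into 3 shares of €87,000: Saskia, Gideon, and Ione each take €87,000.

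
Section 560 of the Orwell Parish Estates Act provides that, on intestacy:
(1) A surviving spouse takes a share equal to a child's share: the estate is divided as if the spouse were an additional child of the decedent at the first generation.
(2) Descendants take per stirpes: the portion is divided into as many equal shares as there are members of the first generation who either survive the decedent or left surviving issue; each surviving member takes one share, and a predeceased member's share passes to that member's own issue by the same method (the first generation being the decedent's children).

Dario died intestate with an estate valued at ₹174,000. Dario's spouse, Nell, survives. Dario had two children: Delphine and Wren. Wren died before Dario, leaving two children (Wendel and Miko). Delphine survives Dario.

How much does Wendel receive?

Wendel receives ₹29,000.

The spouse counts as an additional share at the children's level, so there are 3 primary shares of ₹58,000. Nell takes one such share (₹58,000).
The children's combined portion (₹116,000) is divided into 2 shares of ₹58,000: Delphine takes ₹58,000; Wren's ₹58,000 share passes to Wren's issue.
Wren's share (₹58,000) is divided into 2 shares of ₹29,000: Wendel and Miko each take ₹29,000.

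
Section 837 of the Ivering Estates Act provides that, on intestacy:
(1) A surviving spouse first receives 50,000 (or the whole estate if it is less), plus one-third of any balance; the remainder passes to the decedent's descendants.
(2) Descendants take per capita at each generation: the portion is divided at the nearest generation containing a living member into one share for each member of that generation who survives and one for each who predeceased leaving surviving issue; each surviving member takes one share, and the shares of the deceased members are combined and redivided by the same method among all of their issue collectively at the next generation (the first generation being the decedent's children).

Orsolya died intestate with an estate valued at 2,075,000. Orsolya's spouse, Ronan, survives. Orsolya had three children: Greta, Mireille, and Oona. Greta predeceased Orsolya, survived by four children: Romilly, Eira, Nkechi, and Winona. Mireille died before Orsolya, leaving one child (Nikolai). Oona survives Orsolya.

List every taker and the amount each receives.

Ronan first takes 50,000, leaving a balance of 2,025,000. Ronan then takes one-third of the balance (675,000), for a total of 725,000. The remaining 1,350,000 passes to the descendants.
The descendants' portion (1,350,000) is divided at the children's generation into 3 shares of 450,000. Oona takes 450,000. The 2 shares of the deceased (Greta and Mireille) are combined into a pool of 900,000.
That pool (900,000) is divided at the grandchildren's generation equally among Romilly, Eira, Nkechi, Winona, and Nikolai: 180,000 each.

Ronan: 725,000; Romilly: 180,000; Eira: 180,000; Nkechi: 180,000; Winona: 180,000; Nikolai: 180,000; Oona: 450,000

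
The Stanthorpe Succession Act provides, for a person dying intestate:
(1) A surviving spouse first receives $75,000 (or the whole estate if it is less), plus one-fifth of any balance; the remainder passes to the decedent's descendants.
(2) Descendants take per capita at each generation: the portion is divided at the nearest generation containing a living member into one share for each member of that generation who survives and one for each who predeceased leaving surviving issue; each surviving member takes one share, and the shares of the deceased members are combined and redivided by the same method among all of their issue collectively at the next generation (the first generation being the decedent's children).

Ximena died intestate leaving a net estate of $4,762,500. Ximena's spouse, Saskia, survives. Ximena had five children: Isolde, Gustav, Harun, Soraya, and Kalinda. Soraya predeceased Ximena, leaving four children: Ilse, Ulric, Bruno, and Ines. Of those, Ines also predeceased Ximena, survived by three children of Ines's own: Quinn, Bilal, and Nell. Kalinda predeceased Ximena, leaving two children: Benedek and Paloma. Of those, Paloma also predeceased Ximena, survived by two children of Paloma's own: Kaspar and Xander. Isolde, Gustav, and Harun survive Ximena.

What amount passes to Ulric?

Ulric receives $250,000.

Saskia first takes $75,000, leaving a balance of $4,687,500. Saskia then takes one-fifth of the balance ($937,500), for a total of $1,012,500. The remaining $3,750,000 passes to the descendants.
The descendants' portion ($3,750,000) is divided at the children's generation into 5 shares of $750,000. Isolde, Gustav, and Harun each take $750,000. The 2 shares of the deceased (Soraya and Kalinda) are combined into a pool of $1,500,000.
That pool ($1,500,000) is divided at the grandchildren's generation into 6 shares of $250,000. Ilse, Ulric, Bruno, and Benedek each take $250,000. The 2 shares of the deceased (Ines and Paloma) are combined into a pool of $500,000.
That pool ($500,000) is divided at the great-grandchildren's generation equally among Quinn, Bilal, Nell, Kaspar, and Xander: $100,000 each.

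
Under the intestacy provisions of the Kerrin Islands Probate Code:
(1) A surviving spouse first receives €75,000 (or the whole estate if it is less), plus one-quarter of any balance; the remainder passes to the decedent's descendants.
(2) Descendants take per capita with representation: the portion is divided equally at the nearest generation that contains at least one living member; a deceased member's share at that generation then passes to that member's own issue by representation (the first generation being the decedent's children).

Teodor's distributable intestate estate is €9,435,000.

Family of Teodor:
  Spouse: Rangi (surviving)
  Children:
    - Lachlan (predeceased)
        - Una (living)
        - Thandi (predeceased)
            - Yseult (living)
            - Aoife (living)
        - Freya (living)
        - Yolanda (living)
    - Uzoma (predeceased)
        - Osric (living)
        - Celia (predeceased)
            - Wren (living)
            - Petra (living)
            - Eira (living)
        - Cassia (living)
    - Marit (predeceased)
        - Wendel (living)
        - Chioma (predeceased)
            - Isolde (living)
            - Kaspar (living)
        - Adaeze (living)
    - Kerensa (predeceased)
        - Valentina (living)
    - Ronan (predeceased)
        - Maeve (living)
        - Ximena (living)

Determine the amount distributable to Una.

Una receives €540,000.

Rangi first takes €75,000, leaving a balance of €9,360,000. Rangi then takes one-quarter of the balance (€2,340,000), for a total of €2,415,000. The remaining €7,020,000 passes to the descendants.
No child survives, so the initial division is made at the grandchildren's generation.
The descendants' portion (€7,020,000) is divided into 13 shares of €540,000: Una, Freya, Yolanda, Osric, Cassia, Wendel, Adaeze, Valentina, Maeve, and Ximena each take €540,000; Thandi's €540,000 share passes to Thandi's issue; Celia's €540,000 share passes to Celia's issue; Chioma's €540,000 share passes to Chioma's issue.
Thandi's share (€540,000) is divided into 2 shares of €270,000: Yseult and Aoife each take €270,000.
Celia's share (€540,000) is divided into 3 shares of €180,000: Wren, Petra, and Eira each take €180,000.
Chioma's share (€540,000) is divided into 2 shares of €270,000: Isolde and Kaspar each take €270,000.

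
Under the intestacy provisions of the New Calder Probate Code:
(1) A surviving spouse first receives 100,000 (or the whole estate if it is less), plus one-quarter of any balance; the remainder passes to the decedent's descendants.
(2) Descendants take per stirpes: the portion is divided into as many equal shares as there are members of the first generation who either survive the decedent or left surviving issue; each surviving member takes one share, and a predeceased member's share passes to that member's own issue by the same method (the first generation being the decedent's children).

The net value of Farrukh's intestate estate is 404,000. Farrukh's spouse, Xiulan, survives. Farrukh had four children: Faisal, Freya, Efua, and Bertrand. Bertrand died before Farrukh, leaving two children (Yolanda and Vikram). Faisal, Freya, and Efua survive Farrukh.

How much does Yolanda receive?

Xiulan first takes 100,000, leaving a balance of 304,000. Xiulan then takes one-quarter of the balance (76,000), for a total of 176,000. The remaining 228,000 passes to the descendants.
The descendants' portion (228,000) is divided into 4 shares of 57,000: Faisal, Freya, and Efua each take 57,000; Bertrand's 57,000 share passes to Bertrand's issue.
Bertrand's share (57,000) is divided into 2 shares of 28,500: Yolanda and Vikram each take 28,500.

Yolanda receives 28,500.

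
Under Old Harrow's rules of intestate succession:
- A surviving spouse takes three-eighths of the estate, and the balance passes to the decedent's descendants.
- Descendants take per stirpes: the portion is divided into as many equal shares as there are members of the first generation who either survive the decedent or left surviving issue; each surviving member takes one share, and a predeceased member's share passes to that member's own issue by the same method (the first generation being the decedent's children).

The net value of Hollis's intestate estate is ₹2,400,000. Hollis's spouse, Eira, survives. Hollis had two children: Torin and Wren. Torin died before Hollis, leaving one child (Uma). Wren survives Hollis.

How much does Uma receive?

Uma receives ₹750,000.

Eira takes three-eighths of ₹2,400,000 = ₹900,000. The remaining ₹1,500,000 passes to the descendants.
The descendants' portion (₹1,500,000) is divided into 2 shares of ₹750,000: Wren takes ₹750,000; Torin's ₹750,000 share passes to Torin's issue.
Torin's share (₹750,000) passes entirely to Uma.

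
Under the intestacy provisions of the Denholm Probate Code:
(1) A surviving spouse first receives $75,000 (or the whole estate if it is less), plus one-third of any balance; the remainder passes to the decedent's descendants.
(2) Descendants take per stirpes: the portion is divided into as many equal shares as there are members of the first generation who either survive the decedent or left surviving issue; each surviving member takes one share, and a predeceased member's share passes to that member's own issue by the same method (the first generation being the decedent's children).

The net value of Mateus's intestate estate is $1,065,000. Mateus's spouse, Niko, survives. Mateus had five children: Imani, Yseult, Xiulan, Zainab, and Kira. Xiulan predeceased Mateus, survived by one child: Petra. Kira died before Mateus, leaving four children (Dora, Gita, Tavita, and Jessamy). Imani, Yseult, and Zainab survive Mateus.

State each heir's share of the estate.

Niko: $405,000; Imani: $132,000; Yseult: $132,000; Petra: $132,000; Zainab: $132,000; Dora: $33,000; Gita: $33,000; Tavita: $33,000; Jessamy: $33,000

Niko first takes $75,000, leaving a balance of $990,000. Niko then takes one-third of the balance ($330,000), for a total of $405,000. The remaining $660,000 passes to the descendants.
The descendants' portion ($660,000) is divided into 5 shares of $132,000: Imani, Yseult, and Zainab each take $132,000; Xiulan's $132,000 share passes to Xiulan's issue; Kira's $132,000 share passes to Kira's issue.
Xiulan's share ($132,000) passes entirely to Petra.
Kira's share ($132,000) is divided into 4 shares of $33,000: Dora, Gita, Tavita, and Jessamy each take $33,000.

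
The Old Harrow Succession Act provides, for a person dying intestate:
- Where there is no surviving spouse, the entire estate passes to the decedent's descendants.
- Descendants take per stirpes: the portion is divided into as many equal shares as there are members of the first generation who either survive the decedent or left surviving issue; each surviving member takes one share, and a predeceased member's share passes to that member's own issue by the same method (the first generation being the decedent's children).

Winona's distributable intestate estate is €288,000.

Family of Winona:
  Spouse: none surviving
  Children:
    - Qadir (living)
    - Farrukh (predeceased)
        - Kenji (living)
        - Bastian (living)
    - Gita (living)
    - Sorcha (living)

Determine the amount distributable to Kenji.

The entire €288,000 passes to the descendants.
That amount (€288,000) is divided into 4 shares of €72,000: Qadir, Gita, and Sorcha each take €72,000; Farrukh's €72,000 share passes to Farrukh's issue.
Farrukh's share (€72,000) is divided into 2 shares of €36,000: Kenji and Bastian each take €36,000.

Kenji receives €36,000.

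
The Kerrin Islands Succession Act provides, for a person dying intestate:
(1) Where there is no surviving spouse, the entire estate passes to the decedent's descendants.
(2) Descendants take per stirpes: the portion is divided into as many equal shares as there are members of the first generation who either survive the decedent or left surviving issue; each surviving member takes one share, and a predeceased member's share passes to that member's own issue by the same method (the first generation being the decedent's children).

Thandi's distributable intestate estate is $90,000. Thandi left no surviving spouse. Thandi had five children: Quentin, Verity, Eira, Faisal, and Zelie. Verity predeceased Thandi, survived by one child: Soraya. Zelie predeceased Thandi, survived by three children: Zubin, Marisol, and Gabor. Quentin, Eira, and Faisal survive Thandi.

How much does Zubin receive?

Zubin receives $6,000.

The entire $90,000 passes to the descendants.
That amount ($90,000) is divided into 5 shares of $18,000: Quentin, Eira, and Faisal each take $18,000; Verity's $18,000 share passes to Verity's issue; Zelie's $18,000 share passes to Zelie's issue.
Verity's share ($18,000) passes entirely to Soraya.
Zelie's share ($18,000) is divided into 3 shares of $6,000: Zubin, Marisol, and Gabor each take $6,000.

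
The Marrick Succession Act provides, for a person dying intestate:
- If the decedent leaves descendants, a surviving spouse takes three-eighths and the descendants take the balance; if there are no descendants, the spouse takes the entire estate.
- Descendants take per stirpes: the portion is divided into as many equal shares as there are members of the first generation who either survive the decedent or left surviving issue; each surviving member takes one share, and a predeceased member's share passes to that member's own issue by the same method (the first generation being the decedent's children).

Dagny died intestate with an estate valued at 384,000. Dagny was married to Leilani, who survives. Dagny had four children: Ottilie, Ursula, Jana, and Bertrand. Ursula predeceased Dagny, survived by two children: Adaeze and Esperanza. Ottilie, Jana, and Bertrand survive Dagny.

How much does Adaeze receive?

Adaeze receives 30,000.

Leilani takes three-eighths of 384,000 = 144,000. The remaining 240,000 passes to the descendants.
The descendants' portion (240,000) is divided into 4 shares of 60,000: Ottilie, Jana, and Bertrand each take 60,000; Ursula's 60,000 share passes to Ursula's issue.
Ursula's share (60,000) is divided into 2 shares of 30,000: Adaeze and Esperanza each take 30,000.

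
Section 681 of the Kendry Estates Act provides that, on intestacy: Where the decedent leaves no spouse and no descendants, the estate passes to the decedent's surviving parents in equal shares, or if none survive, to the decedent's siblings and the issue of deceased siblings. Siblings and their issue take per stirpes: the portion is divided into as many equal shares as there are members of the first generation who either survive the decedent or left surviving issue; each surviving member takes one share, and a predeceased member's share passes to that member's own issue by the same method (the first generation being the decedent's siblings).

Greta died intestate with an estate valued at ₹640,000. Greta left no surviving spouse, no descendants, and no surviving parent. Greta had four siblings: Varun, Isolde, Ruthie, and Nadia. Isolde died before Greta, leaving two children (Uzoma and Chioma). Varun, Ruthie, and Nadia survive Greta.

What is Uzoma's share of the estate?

The entire ₹640,000 passes to the siblings and their issue.
That amount (₹640,000) is divided into 4 shares of ₹160,000: Varun, Ruthie, and Nadia each take ₹160,000; Isolde's ₹160,000 share passes to Isolde's issue.
Isolde's share (₹160,000) is divided into 2 shares of ₹80,000: Uzoma and Chioma each take ₹80,000.

Uzoma receives ₹80,000.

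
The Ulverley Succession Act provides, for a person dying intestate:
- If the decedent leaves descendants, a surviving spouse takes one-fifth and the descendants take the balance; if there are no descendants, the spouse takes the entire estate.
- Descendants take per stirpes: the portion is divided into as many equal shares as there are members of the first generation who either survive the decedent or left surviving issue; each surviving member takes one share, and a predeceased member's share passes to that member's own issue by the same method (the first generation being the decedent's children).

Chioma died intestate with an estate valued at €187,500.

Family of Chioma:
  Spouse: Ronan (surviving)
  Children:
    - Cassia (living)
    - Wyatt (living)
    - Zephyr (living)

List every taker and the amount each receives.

Ronan takes one-fifth of €187,500 = €37,500. The remaining €150,000 passes to the descendants.
The descendants' portion (€150,000) is divided into 3 shares of €50,000: Cassia, Wyatt, and Zephyr each take €50,000.

Ronan: €37,500; Cassia: €50,000; Wyatt: €50,000; Zephyr: €50,000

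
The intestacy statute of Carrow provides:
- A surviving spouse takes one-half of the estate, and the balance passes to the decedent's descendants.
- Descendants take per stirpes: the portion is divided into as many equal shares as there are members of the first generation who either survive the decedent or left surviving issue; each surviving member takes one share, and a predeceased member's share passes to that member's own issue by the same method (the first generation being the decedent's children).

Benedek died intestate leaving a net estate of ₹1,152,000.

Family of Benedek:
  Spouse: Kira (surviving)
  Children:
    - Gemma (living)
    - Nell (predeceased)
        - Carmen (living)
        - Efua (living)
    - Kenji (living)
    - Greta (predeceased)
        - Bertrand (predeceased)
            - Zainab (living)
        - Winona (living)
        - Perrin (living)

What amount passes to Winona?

Kira takes one-half of ₹1,152,000 = ₹576,000. The remaining ₹576,000 passes to the descendants.
The descendants' portion (₹576,000) is divided into 4 shares of ₹144,000: Gemma and Kenji each take ₹144,000; Nell's ₹144,000 share passes to Nell's issue; Greta's ₹144,000 share passes to Greta's issue.
Nell's share (₹144,000) is divided into 2 shares of ₹72,000: Carmen and Efua each take ₹72,000.
Greta's share (₹144,000) is divided into 3 shares of ₹48,000: Winona and Perrin each take ₹48,000; Bertrand's ₹48,000 share passes to Bertrand's issue.
Bertrand's share (₹48,000) passes entirely to Zainab.

Winona receives ₹48,000.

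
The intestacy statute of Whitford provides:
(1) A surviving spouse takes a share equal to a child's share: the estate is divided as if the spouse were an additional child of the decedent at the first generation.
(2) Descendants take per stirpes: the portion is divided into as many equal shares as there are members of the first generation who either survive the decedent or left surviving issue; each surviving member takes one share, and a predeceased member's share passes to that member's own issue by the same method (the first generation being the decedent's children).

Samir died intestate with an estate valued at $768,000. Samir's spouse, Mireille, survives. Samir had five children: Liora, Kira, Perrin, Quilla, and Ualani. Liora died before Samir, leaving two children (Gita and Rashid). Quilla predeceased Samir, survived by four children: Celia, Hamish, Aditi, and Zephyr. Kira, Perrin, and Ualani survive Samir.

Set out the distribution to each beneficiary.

Mireille: $128,000; Gita: $64,000; Rashid: $64,000; Kira: $128,000; Perrin: $128,000; Celia: $32,000; Hamish: $32,000; Aditi: $32,000; Zephyr: $32,000; Ualani: $128,000

The spouse counts as an additional share at the children's level, so there are 6 primary shares of $128,000. Mireille takes one such share ($128,000).
The children's combined portion ($640,000) is divided into 5 shares of $128,000: Kira, Perrin, and Ualani each take $128,000; Liora's $128,000 share passes to Liora's issue; Quilla's $128,000 share passes to Quilla's issue.
Liora's share ($128,000) is divided into 2 shares of $64,000: Gita and Rashid each take $64,000.
Quilla's share ($128,000) is divided into 4 shares of $32,000: Celia, Hamish, Aditi, and Zephyr each take $32,000.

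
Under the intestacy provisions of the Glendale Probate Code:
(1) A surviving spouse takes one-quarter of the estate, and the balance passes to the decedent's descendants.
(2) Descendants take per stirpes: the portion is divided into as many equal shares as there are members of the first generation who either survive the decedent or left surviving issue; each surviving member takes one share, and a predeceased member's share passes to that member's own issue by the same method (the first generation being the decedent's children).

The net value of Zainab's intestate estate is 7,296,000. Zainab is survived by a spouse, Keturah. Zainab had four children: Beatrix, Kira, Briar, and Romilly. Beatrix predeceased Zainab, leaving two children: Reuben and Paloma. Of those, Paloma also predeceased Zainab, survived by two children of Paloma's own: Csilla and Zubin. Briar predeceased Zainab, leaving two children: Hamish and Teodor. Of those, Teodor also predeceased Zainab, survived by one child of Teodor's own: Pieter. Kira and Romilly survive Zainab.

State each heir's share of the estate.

Keturah takes one-quarter of 7,296,000 = 1,824,000. The remaining 5,472,000 passes to the descendants.
The descendants' portion (5,472,000) is divided into 4 shares of 1,368,000: Kira and Romilly each take 1,368,000; Beatrix's 1,368,000 share passes to Beatrix's issue; Briar's 1,368,000 share passes to Briar's issue.
Beatrix's share (1,368,000) is divided into 2 shares of 684,000: Reuben takes 684,000; Paloma's 684,000 share passes to Paloma's issue.
Paloma's share (684,000) is divided into 2 shares of 342,000: Csilla and Zubin each take 342,000.
Briar's share (1,368,000) is divided into 2 shares of 684,000: Hamish takes 684,000; Teodor's 684,000 share passes to Teodor's issue.
Teodor's share (684,000) passes entirely to Pieter.

Keturah: 1,824,000; Reuben: 684,000; Csilla: 342,000; Zubin: 342,000; Kira: 1,368,000; Hamish: 684,000; Pieter: 684,000; Romilly: 1,368,000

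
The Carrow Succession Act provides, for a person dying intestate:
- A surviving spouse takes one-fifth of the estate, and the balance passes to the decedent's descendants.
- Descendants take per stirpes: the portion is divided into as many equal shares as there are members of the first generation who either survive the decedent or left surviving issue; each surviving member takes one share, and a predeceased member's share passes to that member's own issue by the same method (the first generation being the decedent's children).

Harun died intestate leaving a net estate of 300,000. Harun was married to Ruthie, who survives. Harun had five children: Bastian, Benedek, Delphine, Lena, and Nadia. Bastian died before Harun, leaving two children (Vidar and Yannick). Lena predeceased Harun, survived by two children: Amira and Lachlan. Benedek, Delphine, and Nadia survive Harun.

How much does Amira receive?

Amira receives 24,000.

Ruthie takes one-fifth of 300,000 = 60,000. The remaining 240,000 passes to the descendants.
The descendants' portion (240,000) is divided into 5 shares of 48,000: Benedek, Delphine, and Nadia each take 48,000; Bastian's 48,000 share passes to Bastian's issue; Lena's 48,000 share passes to Lena's issue.
Bastian's share (48,000) is divided into 2 shares of 24,000: Vidar and Yannick each take 24,000.
Lena's share (48,000) is divided into 2 shares of 24,000: Amira and Lachlan each take 24,000.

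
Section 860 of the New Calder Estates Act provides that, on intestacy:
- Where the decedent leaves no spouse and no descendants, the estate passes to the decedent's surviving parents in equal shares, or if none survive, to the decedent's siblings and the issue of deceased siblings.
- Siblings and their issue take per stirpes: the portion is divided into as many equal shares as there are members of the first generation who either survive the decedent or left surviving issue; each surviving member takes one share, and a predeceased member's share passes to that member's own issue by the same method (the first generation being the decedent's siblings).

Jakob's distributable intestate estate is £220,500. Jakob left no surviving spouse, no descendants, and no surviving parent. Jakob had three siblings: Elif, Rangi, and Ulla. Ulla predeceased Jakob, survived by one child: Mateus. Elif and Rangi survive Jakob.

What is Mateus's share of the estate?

Mateus receives £73,500.

The entire £220,500 passes to the siblings and their issue.
That amount (£220,500) is divided into 3 shares of £73,500: Elif and Rangi each take £73,500; Ulla's £73,500 share passes to Ulla's issue.
Ulla's share (£73,500) passes entirely to Mateus.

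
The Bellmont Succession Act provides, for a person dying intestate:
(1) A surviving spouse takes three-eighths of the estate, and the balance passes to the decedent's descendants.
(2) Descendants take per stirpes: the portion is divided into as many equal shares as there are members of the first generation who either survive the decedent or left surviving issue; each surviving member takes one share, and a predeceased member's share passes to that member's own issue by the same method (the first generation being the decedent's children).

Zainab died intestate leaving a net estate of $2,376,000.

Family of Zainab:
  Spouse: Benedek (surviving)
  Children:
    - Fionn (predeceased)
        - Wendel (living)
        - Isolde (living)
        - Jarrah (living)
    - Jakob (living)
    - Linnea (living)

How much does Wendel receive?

Wendel receives $165,000.

Benedek takes three-eighths of $2,376,000 = $891,000. The remaining $1,485,000 passes to the descendants.
The descendants' portion ($1,485,000) is divided into 3 shares of $495,000: Jakob and Linnea each take $495,000; Fionn's $495,000 share passes to Fionn's issue.
Fionn's share ($495,000) is divided into 3 shares of $165,000: Wendel, Isolde, and Jarrah each take $165,000.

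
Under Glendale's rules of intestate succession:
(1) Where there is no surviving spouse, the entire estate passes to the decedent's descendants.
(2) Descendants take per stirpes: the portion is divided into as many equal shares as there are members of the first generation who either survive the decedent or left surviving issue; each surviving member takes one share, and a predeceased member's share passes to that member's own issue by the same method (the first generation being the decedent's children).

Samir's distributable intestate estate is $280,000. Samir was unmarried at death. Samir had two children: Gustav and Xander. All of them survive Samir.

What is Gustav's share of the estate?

The entire $280,000 passes to the descendants.
That amount ($280,000) is divided into 2 shares of $140,000: Gustav and Xander each take $140,000.

Gustav receives $140,000.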